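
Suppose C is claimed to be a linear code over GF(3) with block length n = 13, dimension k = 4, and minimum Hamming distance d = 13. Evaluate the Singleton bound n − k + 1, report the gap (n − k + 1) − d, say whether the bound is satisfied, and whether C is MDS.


Singleton RHS = n − k + 1 = 10, slack = -3, bound violated (no such code; not MDS).

Singleton bound: d ≤ n − k + 1.
Here n = 13, k = 4, so n − k + 1 = 10.
Given d = 13, check d ≤ 10: NO.
Slack = (n − k + 1) − d = -3.
The slack is negative: d = 13 exceeds n − k + 1 = 10 by 3, so the Singleton bound is violated and no linear [13, 4, 13]_3 code can exist. In particular it is not MDS (MDS requires d = n − k + 1 exactly).
Description: the claimed parameters are [13, 4, 13]_3; such a code would be impossible (violates the Singleton bound).


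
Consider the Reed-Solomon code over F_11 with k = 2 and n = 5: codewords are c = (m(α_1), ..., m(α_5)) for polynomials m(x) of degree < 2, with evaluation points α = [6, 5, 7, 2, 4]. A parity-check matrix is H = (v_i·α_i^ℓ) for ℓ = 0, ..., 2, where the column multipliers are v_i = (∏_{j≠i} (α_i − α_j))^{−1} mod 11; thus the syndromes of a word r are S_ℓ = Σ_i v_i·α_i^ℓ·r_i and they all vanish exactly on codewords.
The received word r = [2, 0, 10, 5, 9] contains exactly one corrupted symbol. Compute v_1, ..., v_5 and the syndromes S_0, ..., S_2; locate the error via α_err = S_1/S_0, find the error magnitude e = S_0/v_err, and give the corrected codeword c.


S = (9, 8, 1), error at position 3, error magnitude e = 6, c = [2, 0, 4, 5, 9].

Step 1: column multipliers v_i = (∏_{j≠i}(α_i − α_j))^{−1} mod 11.
  i = 1 (α = 6): (6−5)(6−7)(6−2)(6−4) = 1·(−1)·4·2 = −8 ≡ 3, so v_1 = 3^{−1} = 4 (mod 11).
  i = 2 (α = 5): (5−6)(5−7)(5−2)(5−4) = (−1)·(−2)·3·1 = 6 ≡ 6, so v_2 = 6^{−1} = 2 (mod 11).
  i = 3 (α = 7): (7−6)(7−5)(7−2)(7−4) = 1·2·5·3 = 30 ≡ 8, so v_3 = 8^{−1} = 7 (mod 11).
  i = 4 (α = 2): (2−6)(2−5)(2−7)(2−4) = (−4)·(−3)·(−5)·(−2) = 120 ≡ 10, so v_4 = 10^{−1} = 10 (mod 11).
  i = 5 (α = 4): (4−6)(4−5)(4−7)(4−2) = (−2)·(−1)·(−3)·2 = −12 ≡ 10, so v_5 = 10^{−1} = 10 (mod 11).
  v = [4, 2, 7, 10, 10].
Step 2: syndromes of r = [2, 0, 10, 5, 9] (all sums mod 11).
  S_0 = Σ v_i r_i = 4·2 + 2·0 + 7·10 + 10·5 + 10·9 = 218 ≡ 9.
  S_1 = Σ v_i α_i r_i = 4·6·2 + 2·5·0 + 7·7·10 + 10·2·5 + 10·4·9 = 998 ≡ 8.
  α_i^2 mod 11 = [3, 3, 5, 4, 5].
  S_2 = Σ v_i α_i^2 r_i = 4·3·2 + 2·3·0 + 7·5·10 + 10·4·5 + 10·5·9 = 1024 ≡ 1.
  S = (9, 8, 1) ≠ 0, so r is not a codeword (an error is present).
Step 3: locate the error. For a single error e at position i, S_ℓ = v_i·e·α_i^ℓ, so α_err = S_1/S_0.
  S_0^{−1} = 9^{−1} = 5 (mod 11), so α_err = 8·5 = 40 ≡ 7 = α_3. Error position i = 3.
  Consistency check: S_2/S_1 = 1·7 = 7 ≡ 7 = α_err ✓ (single-error assumption holds).
Step 4: error magnitude e = S_0/v_3 = S_0·∏_{j≠3}(α_3 − α_j) = 9·8 = 72 ≡ 6 (mod 11).
Step 5: correct position 3: c_3 = r_3 − e = 10 − 6 ≡ 4 (mod 11). Hence c = [2, 0, 4, 5, 9].
  Check: interpolating c through the α_i gives m(x) = 1 + 2·x (degree < 2) with m(α_i) = c_i for every i, so c is indeed a codeword.


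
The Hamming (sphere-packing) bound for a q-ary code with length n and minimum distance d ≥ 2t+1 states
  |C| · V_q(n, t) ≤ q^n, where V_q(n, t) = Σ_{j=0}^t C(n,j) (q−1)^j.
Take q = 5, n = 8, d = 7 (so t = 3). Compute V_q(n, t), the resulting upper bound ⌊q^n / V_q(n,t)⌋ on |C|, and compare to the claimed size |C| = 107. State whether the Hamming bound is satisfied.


V_q(n, t) = 4065, q^n = 390625, Hamming bound = 96, |C| = 107 > bound (violated).

Step 1: Compute V_q(n, t) = Σ_{j=0}^3 C(n, j) (q−1)^j.
  j = 0: C(8,0)·(4)^0 = 1·1 = 1.
  j = 1: C(8,1)·(4)^1 = 8·4 = 32.
  j = 2: C(8,2)·(4)^2 = 28·16 = 448.
  j = 3: C(8,3)·(4)^3 = 56·64 = 3584.
  V_q(n, t) = 1 + 32 + 448 + 3584 = 4065.
Step 2: q^n = 5^8 = 390625.
Step 3: Hamming bound ⌊q^n / V_q(n,t)⌋ = ⌊390625/4065⌋ = 96.
Step 4: Compare |C| = 107 to 96: violated.
The claimed |C| lies above the Hamming bound, so no 5-ary code of length 8 with d ≥ 7 can have 107 codewords.


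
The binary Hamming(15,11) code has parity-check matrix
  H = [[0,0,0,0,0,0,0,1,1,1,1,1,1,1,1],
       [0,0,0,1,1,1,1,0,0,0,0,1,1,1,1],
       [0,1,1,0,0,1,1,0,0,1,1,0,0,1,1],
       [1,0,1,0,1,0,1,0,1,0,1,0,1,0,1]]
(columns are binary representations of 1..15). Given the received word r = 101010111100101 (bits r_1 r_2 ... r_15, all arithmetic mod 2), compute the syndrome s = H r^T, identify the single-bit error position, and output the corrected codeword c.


s = (1, 0, 0, 1)^T, error position = 9, corrected codeword c = 101010110100101

Compute s = H r^T mod 2 one row at a time:
  s_1 = 1 + 1 + 1 + 0 + 0 + 1 + 0 + 1 = 5 ≡ 1 (mod 2).
  s_2 = 0 + 1 + 0 + 1 + 0 + 1 + 0 + 1 = 4 ≡ 0 (mod 2).
  s_3 = 0 + 1 + 0 + 1 + 1 + 0 + 0 + 1 = 4 ≡ 0 (mod 2).
  s_4 = 1 + 1 + 1 + 1 + 1 + 0 + 1 + 1 = 7 ≡ 1 (mod 2).
s = (1, 0, 0, 1)^T — this equals column 9 of H (binary 1001), so error is at position 9.
Correct: flip bit 9 of r = 101010111100101 to get c = 101010110100101.


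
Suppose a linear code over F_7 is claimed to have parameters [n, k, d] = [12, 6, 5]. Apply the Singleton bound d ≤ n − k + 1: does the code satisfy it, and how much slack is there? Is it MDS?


Singleton RHS = n − k + 1 = 7, slack = 2, bound satisfied, not MDS.

Singleton bound: d ≤ n − k + 1.
Here n = 12, k = 6, so n − k + 1 = 7.
Given d = 5, check d ≤ 7: YES.
Slack = (n − k + 1) − d = 2.
The code is NOT MDS (slack = 2 > 0).
Description: the claimed parameters are [12, 6, 5]_7; such a code would be non-MDS.


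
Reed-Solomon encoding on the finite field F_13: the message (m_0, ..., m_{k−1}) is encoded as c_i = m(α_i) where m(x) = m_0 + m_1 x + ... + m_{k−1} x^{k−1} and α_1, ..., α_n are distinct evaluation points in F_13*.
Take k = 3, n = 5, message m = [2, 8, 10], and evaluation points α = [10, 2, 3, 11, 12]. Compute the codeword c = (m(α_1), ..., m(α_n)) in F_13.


c = [3, 6, 12, 0, 4]

Message polynomial: m(x) = 2 + 8·x + 10·x^2 (mod 13).
For each evaluation point α_i, compute m(α_i) mod 13:
  α_1 = 10: Horner steps 10 → 4 → 3, so m(10) = 3.
  α_2 = 2: Horner steps 10 → 2 → 6, so m(2) = 6.
  α_3 = 3: Horner steps 10 → 12 → 12, so m(3) = 12.
  α_4 = 11: Horner steps 10 → 1 → 0, so m(11) = 0.
  α_5 = 12: Horner steps 10 → 11 → 4, so m(12) = 4.
Codeword c = [3, 6, 12, 0, 4] ∈ F_13^5.


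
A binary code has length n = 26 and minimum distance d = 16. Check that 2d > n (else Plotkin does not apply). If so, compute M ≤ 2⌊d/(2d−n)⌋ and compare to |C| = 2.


Plotkin bound M ≤ 4; given |C| = 2 ≤ bound (satisfied).

Check applicability: 2d = 32, n = 26.
2d − n = 6 > 0, so Plotkin applies.
Compute d/(2d−n) = 16/6 ≈ 2.6667.
⌊d/(2d−n)⌋ = 2.
Plotkin bound: M ≤ 2·2 = 4.
Given |C| = 2, check: satisfied.
This |C| is below the Plotkin bound.


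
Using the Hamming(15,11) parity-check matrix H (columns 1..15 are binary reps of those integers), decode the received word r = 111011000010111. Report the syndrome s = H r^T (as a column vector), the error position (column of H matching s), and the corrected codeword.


s = (0, 1, 0, 0)^T, error position = 4, corrected codeword c = 111111000010111

Compute s = H r^T mod 2 one row at a time:
  s_1 = 0 + 0 + 0 + 1 + 0 + 1 + 1 + 1 = 4 ≡ 0 (mod 2).
  s_2 = 0 + 1 + 1 + 0 + 0 + 1 + 1 + 1 = 5 ≡ 1 (mod 2).
  s_3 = 1 + 1 + 1 + 0 + 0 + 1 + 1 + 1 = 6 ≡ 0 (mod 2).
  s_4 = 1 + 1 + 1 + 0 + 0 + 1 + 1 + 1 = 6 ≡ 0 (mod 2).
s = (0, 1, 0, 0)^T — this equals column 4 of H (binary 0100), so error is at position 4.
Correct: flip bit 4 of r = 111011000010111 to get c = 111111000010111.


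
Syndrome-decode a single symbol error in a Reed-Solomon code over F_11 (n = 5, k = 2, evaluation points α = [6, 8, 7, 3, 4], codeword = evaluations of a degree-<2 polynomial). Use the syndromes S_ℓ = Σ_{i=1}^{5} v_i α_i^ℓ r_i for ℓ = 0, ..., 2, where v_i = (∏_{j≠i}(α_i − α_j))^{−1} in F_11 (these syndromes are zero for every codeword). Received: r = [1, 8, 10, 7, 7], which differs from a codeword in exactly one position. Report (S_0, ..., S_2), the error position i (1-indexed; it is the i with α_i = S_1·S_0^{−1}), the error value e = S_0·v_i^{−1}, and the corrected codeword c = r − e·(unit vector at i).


S = (10, 7, 6), error at position 5, error magnitude e = 2, c = [1, 8, 10, 7, 5].

Step 1: column multipliers v_i = (∏_{j≠i}(α_i − α_j))^{−1} mod 11.
  i = 1 (α = 6): (6−8)(6−7)(6−3)(6−4) = (−2)·(−1)·3·2 = 12 ≡ 1, so v_1 = 1^{−1} = 1 (mod 11).
  i = 2 (α = 8): (8−6)(8−7)(8−3)(8−4) = 2·1·5·4 = 40 ≡ 7, so v_2 = 7^{−1} = 8 (mod 11).
  i = 3 (α = 7): (7−6)(7−8)(7−3)(7−4) = 1·(−1)·4·3 = −12 ≡ 10, so v_3 = 10^{−1} = 10 (mod 11).
  i = 4 (α = 3): (3−6)(3−8)(3−7)(3−4) = (−3)·(−5)·(−4)·(−1) = 60 ≡ 5, so v_4 = 5^{−1} = 9 (mod 11).
  i = 5 (α = 4): (4−6)(4−8)(4−7)(4−3) = (−2)·(−4)·(−3)·1 = −24 ≡ 9, so v_5 = 9^{−1} = 5 (mod 11).
  v = [1, 8, 10, 9, 5].
Step 2: syndromes of r = [1, 8, 10, 7, 7] (all sums mod 11).
  S_0 = Σ v_i r_i = 1·1 + 8·8 + 10·10 + 9·7 + 5·7 = 263 ≡ 10.
  S_1 = Σ v_i α_i r_i = 1·6·1 + 8·8·8 + 10·7·10 + 9·3·7 + 5·4·7 = 1547 ≡ 7.
  α_i^2 mod 11 = [3, 9, 5, 9, 5].
  S_2 = Σ v_i α_i^2 r_i = 1·3·1 + 8·9·8 + 10·5·10 + 9·9·7 + 5·5·7 = 1821 ≡ 6.
  S = (10, 7, 6) ≠ 0, so r is not a codeword (an error is present).
Step 3: locate the error. For a single error e at position i, S_ℓ = v_i·e·α_i^ℓ, so α_err = S_1/S_0.
  S_0^{−1} = 10^{−1} = 10 (mod 11), so α_err = 7·10 = 70 ≡ 4 = α_5. Error position i = 5.
  Consistency check: S_2/S_1 = 6·8 = 48 ≡ 4 = α_err ✓ (single-error assumption holds).
Step 4: error magnitude e = S_0/v_5 = S_0·∏_{j≠5}(α_5 − α_j) = 10·9 = 90 ≡ 2 (mod 11).
Step 5: correct position 5: c_5 = r_5 − e = 7 − 2 ≡ 5 (mod 11). Hence c = [1, 8, 10, 7, 5].
  Check: interpolating c through the α_i gives m(x) = 2 + 9·x (degree < 2) with m(α_i) = c_i for every i, so c is indeed a codeword.


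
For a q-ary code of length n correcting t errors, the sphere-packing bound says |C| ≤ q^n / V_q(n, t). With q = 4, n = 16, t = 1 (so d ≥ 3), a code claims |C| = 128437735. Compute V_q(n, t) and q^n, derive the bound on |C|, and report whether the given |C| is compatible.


V_q(n, t) = 49, q^n = 4294967296, Hamming bound = 87652393, |C| = 128437735 > bound (violated).

Step 1: Compute V_q(n, t) = Σ_{j=0}^1 C(n, j) (q−1)^j.
  j = 0: C(16,0)·(3)^0 = 1·1 = 1.
  j = 1: C(16,1)·(3)^1 = 16·3 = 48.
  V_q(n, t) = 1 + 48 = 49.
Step 2: q^n = 4^16 = 4294967296.
Step 3: Hamming bound ⌊q^n / V_q(n,t)⌋ = ⌊4294967296/49⌋ = 87652393.
Step 4: Compare |C| = 128437735 to 87652393: violated.
The claimed |C| lies above the Hamming bound, so no 4-ary code of length 16 with d ≥ 3 can have 128437735 codewords.


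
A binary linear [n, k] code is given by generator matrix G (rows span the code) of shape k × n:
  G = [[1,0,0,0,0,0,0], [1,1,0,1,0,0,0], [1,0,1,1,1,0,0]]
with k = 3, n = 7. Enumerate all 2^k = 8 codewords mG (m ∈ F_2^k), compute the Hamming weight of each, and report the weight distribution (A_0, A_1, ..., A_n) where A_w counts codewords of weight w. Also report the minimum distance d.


Weight distribution: A_0 = 1, A_1 = 1, A_2 = 1, A_3 = 3, A_4 = 2. Minimum distance d = 1.

Enumerate all 2^3 = 8 messages m ∈ F_2^3.
For each, compute codeword c = mG in F_2^7, then tally its weight.
  m = 000 → c = 0000000, weight = 0.
  m = 100 → c = 1000000, weight = 1.
  m = 010 → c = 1101000, weight = 3.
  m = 110 → c = 0101000, weight = 2.
  m = 001 → c = 1011100, weight = 4.
  m = 101 → c = 0011100, weight = 3.
  m = 011 → c = 0110100, weight = 3.
  m = 111 → c = 1110100, weight = 4.
Tally weights:
  weight 0: 1 codewords.
  weight 1: 1 codewords.
  weight 2: 1 codewords.
  weight 3: 3 codewords.
  weight 4: 2 codewords.
Minimum distance d = smallest w > 0 with A_w > 0 = 1.
Sanity: Σ A_w = 8 = 2^3 = 8 ✓.


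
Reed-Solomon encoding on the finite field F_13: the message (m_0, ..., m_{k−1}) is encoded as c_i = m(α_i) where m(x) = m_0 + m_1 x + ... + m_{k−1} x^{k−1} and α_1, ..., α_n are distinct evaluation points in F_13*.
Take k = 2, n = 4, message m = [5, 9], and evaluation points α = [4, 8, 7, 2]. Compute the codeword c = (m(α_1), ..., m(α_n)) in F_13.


c = [2, 12, 3, 10]

Message polynomial: m(x) = 5 + 9·x (mod 13).
For each evaluation point α_i, compute m(α_i) mod 13:
  α_1 = 4: Horner steps 9 → 2, so m(4) = 2.
  α_2 = 8: Horner steps 9 → 12, so m(8) = 12.
  α_3 = 7: Horner steps 9 → 3, so m(7) = 3.
  α_4 = 2: Horner steps 9 → 10, so m(2) = 10.
Codeword c = [2, 12, 3, 10] ∈ F_13^4.


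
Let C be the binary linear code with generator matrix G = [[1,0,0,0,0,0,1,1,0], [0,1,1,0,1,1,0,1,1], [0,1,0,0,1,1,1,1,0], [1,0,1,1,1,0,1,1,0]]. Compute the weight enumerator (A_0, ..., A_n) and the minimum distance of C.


Weight distribution: A_0 = 1, A_3 = 3, A_4 = 3, A_5 = 4, A_6 = 4, A_7 = 1. Minimum distance d = 3.

Enumerate all 2^4 = 16 messages m ∈ F_2^4.
For each, compute codeword c = mG in F_2^9, then tally its weight.
  m = 0000 → c = 000000000, weight = 0.
  m = 1000 → c = 100000110, weight = 3.
  m = 0100 → c = 011011011, weight = 6.
  m = 1100 → c = 111011101, weight = 7.
  m = 0010 → c = 010011110, weight = 5.
  m = 1010 → c = 110011000, weight = 4.
  m = 0110 → c = 001000101, weight = 3.
  m = 1110 → c = 101000011, weight = 4.
  m = 0001 → c = 101110110, weight = 6.
  m = 1001 → c = 001110000, weight = 3.
  m = 0101 → c = 110101101, weight = 6.
  m = 1101 → c = 010101011, weight = 5.
  m = 0011 → c = 111101000, weight = 5.
  m = 1011 → c = 011101110, weight = 6.
  m = 0111 → c = 100110011, weight = 5.
  m = 1111 → c = 000110101, weight = 4.
Tally weights:
  weight 0: 1 codewords.
  weight 3: 3 codewords.
  weight 4: 3 codewords.
  weight 5: 4 codewords.
  weight 6: 4 codewords.
  weight 7: 1 codewords.
Minimum distance d = smallest w > 0 with A_w > 0 = 3.
Sanity: Σ A_w = 16 = 2^4 = 16 ✓.


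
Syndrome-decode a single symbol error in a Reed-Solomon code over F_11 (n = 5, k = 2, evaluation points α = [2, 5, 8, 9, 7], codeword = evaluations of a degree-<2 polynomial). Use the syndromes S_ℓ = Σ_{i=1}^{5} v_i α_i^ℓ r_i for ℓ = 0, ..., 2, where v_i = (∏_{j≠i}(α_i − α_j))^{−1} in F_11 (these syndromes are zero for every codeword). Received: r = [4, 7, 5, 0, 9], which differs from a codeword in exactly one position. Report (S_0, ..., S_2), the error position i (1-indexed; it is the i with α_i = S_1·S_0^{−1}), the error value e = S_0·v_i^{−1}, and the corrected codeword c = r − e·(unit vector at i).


S = (7, 1, 8), error at position 3, error magnitude e = 6, c = [4, 7, 10, 0, 9].

Step 1: column multipliers v_i = (∏_{j≠i}(α_i − α_j))^{−1} mod 11.
  i = 1 (α = 2): (2−5)(2−8)(2−9)(2−7) = (−3)·(−6)·(−7)·(−5) = 630 ≡ 3, so v_1 = 3^{−1} = 4 (mod 11).
  i = 2 (α = 5): (5−2)(5−8)(5−9)(5−7) = 3·(−3)·(−4)·(−2) = −72 ≡ 5, so v_2 = 5^{−1} = 9 (mod 11).
  i = 3 (α = 8): (8−2)(8−5)(8−9)(8−7) = 6·3·(−1)·1 = −18 ≡ 4, so v_3 = 4^{−1} = 3 (mod 11).
  i = 4 (α = 9): (9−2)(9−5)(9−8)(9−7) = 7·4·1·2 = 56 ≡ 1, so v_4 = 1^{−1} = 1 (mod 11).
  i = 5 (α = 7): (7−2)(7−5)(7−8)(7−9) = 5·2·(−1)·(−2) = 20 ≡ 9, so v_5 = 9^{−1} = 5 (mod 11).
  v = [4, 9, 3, 1, 5].
Step 2: syndromes of r = [4, 7, 5, 0, 9] (all sums mod 11).
  S_0 = Σ v_i r_i = 4·4 + 9·7 + 3·5 + 1·0 + 5·9 = 139 ≡ 7.
  S_1 = Σ v_i α_i r_i = 4·2·4 + 9·5·7 + 3·8·5 + 1·9·0 + 5·7·9 = 782 ≡ 1.
  α_i^2 mod 11 = [4, 3, 9, 4, 5].
  S_2 = Σ v_i α_i^2 r_i = 4·4·4 + 9·3·7 + 3·9·5 + 1·4·0 + 5·5·9 = 613 ≡ 8.
  S = (7, 1, 8) ≠ 0, so r is not a codeword (an error is present).
Step 3: locate the error. For a single error e at position i, S_ℓ = v_i·e·α_i^ℓ, so α_err = S_1/S_0.
  S_0^{−1} = 7^{−1} = 8 (mod 11), so α_err = 1·8 = 8 ≡ 8 = α_3. Error position i = 3.
  Consistency check: S_2/S_1 = 8·1 = 8 ≡ 8 = α_err ✓ (single-error assumption holds).
Step 4: error magnitude e = S_0/v_3 = S_0·∏_{j≠3}(α_3 − α_j) = 7·4 = 28 ≡ 6 (mod 11).
Step 5: correct position 3: c_3 = r_3 − e = 5 − 6 ≡ 10 (mod 11). Hence c = [4, 7, 10, 0, 9].
  Check: interpolating c through the α_i gives m(x) = 2 + 1·x (degree < 2) with m(α_i) = c_i for every i, so c is indeed a codeword.


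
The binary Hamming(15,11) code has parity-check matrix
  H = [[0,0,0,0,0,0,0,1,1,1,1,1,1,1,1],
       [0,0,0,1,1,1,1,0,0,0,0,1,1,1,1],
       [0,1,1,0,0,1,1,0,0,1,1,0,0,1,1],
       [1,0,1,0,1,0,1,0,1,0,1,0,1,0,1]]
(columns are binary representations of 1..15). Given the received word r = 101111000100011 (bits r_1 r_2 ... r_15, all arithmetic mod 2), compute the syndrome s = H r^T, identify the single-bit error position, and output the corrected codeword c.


s = (1, 1, 1, 0)^T, error position = 14, corrected codeword c = 101111000100001

Compute s = H r^T mod 2 one row at a time:
  s_1 = 0 + 0 + 1 + 0 + 0 + 0 + 1 + 1 = 3 ≡ 1 (mod 2).
  s_2 = 1 + 1 + 1 + 0 + 0 + 0 + 1 + 1 = 5 ≡ 1 (mod 2).
  s_3 = 0 + 1 + 1 + 0 + 1 + 0 + 1 + 1 = 5 ≡ 1 (mod 2).
  s_4 = 1 + 1 + 1 + 0 + 0 + 0 + 0 + 1 = 4 ≡ 0 (mod 2).
s = (1, 1, 1, 0)^T — this equals column 14 of H (binary 1110), so error is at position 14.
Correct: flip bit 14 of r = 101111000100011 to get c = 101111000100001.


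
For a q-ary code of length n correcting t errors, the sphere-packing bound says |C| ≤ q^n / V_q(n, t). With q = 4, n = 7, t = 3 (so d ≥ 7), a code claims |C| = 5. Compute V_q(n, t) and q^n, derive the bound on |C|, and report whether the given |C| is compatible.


V_q(n, t) = 1156, q^n = 16384, Hamming bound = 14, |C| = 5 ≤ bound (satisfied).

Step 1: Compute V_q(n, t) = Σ_{j=0}^3 C(n, j) (q−1)^j.
  j = 0: C(7,0)·(3)^0 = 1·1 = 1.
  j = 1: C(7,1)·(3)^1 = 7·3 = 21.
  j = 2: C(7,2)·(3)^2 = 21·9 = 189.
  j = 3: C(7,3)·(3)^3 = 35·27 = 945.
  V_q(n, t) = 1 + 21 + 189 + 945 = 1156.
Step 2: q^n = 4^7 = 16384.
Step 3: Hamming bound ⌊q^n / V_q(n,t)⌋ = ⌊16384/1156⌋ = 14.
Step 4: Compare |C| = 5 to 14: satisfied.
The claimed |C| lies below the Hamming bound.


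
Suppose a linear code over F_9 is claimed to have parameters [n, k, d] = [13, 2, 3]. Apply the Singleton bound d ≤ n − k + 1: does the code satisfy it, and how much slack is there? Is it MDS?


Singleton RHS = n − k + 1 = 12, slack = 9, bound satisfied, not MDS.

Singleton bound: d ≤ n − k + 1.
Here n = 13, k = 2, so n − k + 1 = 12.
Given d = 3, check d ≤ 12: YES.
Slack = (n − k + 1) − d = 9.
The code is NOT MDS (slack = 9 > 0).
Description: the claimed parameters are [13, 2, 3]_9; such a code would be non-MDS.


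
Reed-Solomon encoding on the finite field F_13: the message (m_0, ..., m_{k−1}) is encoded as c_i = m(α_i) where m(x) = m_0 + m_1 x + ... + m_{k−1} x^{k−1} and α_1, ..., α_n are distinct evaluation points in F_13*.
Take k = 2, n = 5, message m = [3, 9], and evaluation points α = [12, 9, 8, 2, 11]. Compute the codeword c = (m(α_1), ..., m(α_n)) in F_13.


c = [7, 6, 10, 8, 11]

Message polynomial: m(x) = 3 + 9·x (mod 13).
For each evaluation point α_i, compute m(α_i) mod 13:
  α_1 = 12: Horner steps 9 → 7, so m(12) = 7.
  α_2 = 9: Horner steps 9 → 6, so m(9) = 6.
  α_3 = 8: Horner steps 9 → 10, so m(8) = 10.
  α_4 = 2: Horner steps 9 → 8, so m(2) = 8.
  α_5 = 11: Horner steps 9 → 11, so m(11) = 11.
Codeword c = [7, 6, 10, 8, 11] ∈ F_13^5.


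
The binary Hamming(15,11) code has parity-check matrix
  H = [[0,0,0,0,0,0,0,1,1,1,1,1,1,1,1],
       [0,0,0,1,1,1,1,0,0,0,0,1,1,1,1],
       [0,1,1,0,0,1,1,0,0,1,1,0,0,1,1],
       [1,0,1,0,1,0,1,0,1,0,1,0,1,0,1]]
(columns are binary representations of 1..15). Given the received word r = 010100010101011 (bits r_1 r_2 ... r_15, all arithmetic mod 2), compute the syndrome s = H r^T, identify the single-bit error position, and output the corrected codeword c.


s = (1, 0, 0, 1)^T, error position = 9, corrected codeword c = 010100011101011

Compute s = H r^T mod 2 one row at a time:
  s_1 = 1 + 0 + 1 + 0 + 1 + 0 + 1 + 1 = 5 ≡ 1 (mod 2).
  s_2 = 1 + 0 + 0 + 0 + 1 + 0 + 1 + 1 = 4 ≡ 0 (mod 2).
  s_3 = 1 + 0 + 0 + 0 + 1 + 0 + 1 + 1 = 4 ≡ 0 (mod 2).
  s_4 = 0 + 0 + 0 + 0 + 0 + 0 + 0 + 1 = 1 ≡ 1 (mod 2).
s = (1, 0, 0, 1)^T — this equals column 9 of H (binary 1001), so error is at position 9.
Correct: flip bit 9 of r = 010100010101011 to get c = 010100011101011.


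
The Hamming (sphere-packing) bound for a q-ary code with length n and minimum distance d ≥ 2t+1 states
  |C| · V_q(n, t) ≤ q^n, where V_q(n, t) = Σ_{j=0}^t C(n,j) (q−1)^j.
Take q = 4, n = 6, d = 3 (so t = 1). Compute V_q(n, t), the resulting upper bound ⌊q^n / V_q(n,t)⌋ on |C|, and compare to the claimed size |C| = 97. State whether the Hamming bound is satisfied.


V_q(n, t) = 19, q^n = 4096, Hamming bound = 215, |C| = 97 ≤ bound (satisfied).

Step 1: Compute V_q(n, t) = Σ_{j=0}^1 C(n, j) (q−1)^j.
  j = 0: C(6,0)·(3)^0 = 1·1 = 1.
  j = 1: C(6,1)·(3)^1 = 6·3 = 18.
  V_q(n, t) = 1 + 18 = 19.
Step 2: q^n = 4^6 = 4096.
Step 3: Hamming bound ⌊q^n / V_q(n,t)⌋ = ⌊4096/19⌋ = 215.
Step 4: Compare |C| = 97 to 215: satisfied.
The claimed |C| lies below the Hamming bound.


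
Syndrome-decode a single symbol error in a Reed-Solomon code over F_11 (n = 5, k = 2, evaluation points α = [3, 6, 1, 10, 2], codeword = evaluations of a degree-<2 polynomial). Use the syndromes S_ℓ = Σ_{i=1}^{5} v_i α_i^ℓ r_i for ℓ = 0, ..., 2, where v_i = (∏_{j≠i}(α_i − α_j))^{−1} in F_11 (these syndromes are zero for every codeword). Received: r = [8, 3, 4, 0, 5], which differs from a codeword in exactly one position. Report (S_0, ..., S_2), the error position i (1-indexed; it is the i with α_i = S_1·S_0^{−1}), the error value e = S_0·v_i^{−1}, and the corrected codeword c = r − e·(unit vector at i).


S = (10, 9, 7), error at position 5, error magnitude e = 10, c = [8, 3, 4, 0, 6].

Step 1: column multipliers v_i = (∏_{j≠i}(α_i − α_j))^{−1} mod 11.
  i = 1 (α = 3): (3−6)(3−1)(3−10)(3−2) = (−3)·2·(−7)·1 = 42 ≡ 9, so v_1 = 9^{−1} = 5 (mod 11).
  i = 2 (α = 6): (6−3)(6−1)(6−10)(6−2) = 3·5·(−4)·4 = −240 ≡ 2, so v_2 = 2^{−1} = 6 (mod 11).
  i = 3 (α = 1): (1−3)(1−6)(1−10)(1−2) = (−2)·(−5)·(−9)·(−1) = 90 ≡ 2, so v_3 = 2^{−1} = 6 (mod 11).
  i = 4 (α = 10): (10−3)(10−6)(10−1)(10−2) = 7·4·9·8 = 2016 ≡ 3, so v_4 = 3^{−1} = 4 (mod 11).
  i = 5 (α = 2): (2−3)(2−6)(2−1)(2−10) = (−1)·(−4)·1·(−8) = −32 ≡ 1, so v_5 = 1^{−1} = 1 (mod 11).
  v = [5, 6, 6, 4, 1].
Step 2: syndromes of r = [8, 3, 4, 0, 5] (all sums mod 11).
  S_0 = Σ v_i r_i = 5·8 + 6·3 + 6·4 + 4·0 + 1·5 = 87 ≡ 10.
  S_1 = Σ v_i α_i r_i = 5·3·8 + 6·6·3 + 6·1·4 + 4·10·0 + 1·2·5 = 262 ≡ 9.
  α_i^2 mod 11 = [9, 3, 1, 1, 4].
  S_2 = Σ v_i α_i^2 r_i = 5·9·8 + 6·3·3 + 6·1·4 + 4·1·0 + 1·4·5 = 458 ≡ 7.
  S = (10, 9, 7) ≠ 0, so r is not a codeword (an error is present).
Step 3: locate the error. For a single error e at position i, S_ℓ = v_i·e·α_i^ℓ, so α_err = S_1/S_0.
  S_0^{−1} = 10^{−1} = 10 (mod 11), so α_err = 9·10 = 90 ≡ 2 = α_5. Error position i = 5.
  Consistency check: S_2/S_1 = 7·5 = 35 ≡ 2 = α_err ✓ (single-error assumption holds).
Step 4: error magnitude e = S_0/v_5 = S_0·∏_{j≠5}(α_5 − α_j) = 10·1 = 10 ≡ 10 (mod 11).
Step 5: correct position 5: c_5 = r_5 − e = 5 − 10 ≡ 6 (mod 11). Hence c = [8, 3, 4, 0, 6].
  Check: interpolating c through the α_i gives m(x) = 2 + 2·x (degree < 2) with m(α_i) = c_i for every i, so c is indeed a codeword.


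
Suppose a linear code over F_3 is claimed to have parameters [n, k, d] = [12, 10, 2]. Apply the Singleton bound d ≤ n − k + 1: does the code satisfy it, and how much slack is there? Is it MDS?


Singleton RHS = n − k + 1 = 3, slack = 1, bound satisfied, not MDS.

Singleton bound: d ≤ n − k + 1.
Here n = 12, k = 10, so n − k + 1 = 3.
Given d = 2, check d ≤ 3: YES.
Slack = (n − k + 1) − d = 1.
The code is NOT MDS (slack = 1 > 0).
Description: the claimed parameters are [12, 10, 2]_3; such a code would be non-MDS.


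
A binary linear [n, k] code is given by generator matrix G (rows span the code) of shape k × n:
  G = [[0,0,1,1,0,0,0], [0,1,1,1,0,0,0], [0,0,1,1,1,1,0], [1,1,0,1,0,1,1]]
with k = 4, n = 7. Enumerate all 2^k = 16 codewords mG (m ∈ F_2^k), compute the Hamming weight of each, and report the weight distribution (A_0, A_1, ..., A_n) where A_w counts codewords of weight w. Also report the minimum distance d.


Weight distribution: A_0 = 1, A_1 = 1, A_2 = 2, A_3 = 2, A_4 = 5, A_5 = 5. Minimum distance d = 1.

Enumerate all 2^4 = 16 messages m ∈ F_2^4.
For each, compute codeword c = mG in F_2^7, then tally its weight.
  m = 0000 → c = 0000000, weight = 0.
  m = 1000 → c = 0011000, weight = 2.
  m = 0100 → c = 0111000, weight = 3.
  m = 1100 → c = 0100000, weight = 1.
  m = 0010 → c = 0011110, weight = 4.
  m = 1010 → c = 0000110, weight = 2.
  m = 0110 → c = 0100110, weight = 3.
  m = 1110 → c = 0111110, weight = 5.
  m = 0001 → c = 1101011, weight = 5.
  m = 1001 → c = 1110011, weight = 5.
  m = 0101 → c = 1010011, weight = 4.
  m = 1101 → c = 1001011, weight = 4.
  m = 0011 → c = 1110101, weight = 5.
  m = 1011 → c = 1101101, weight = 5.
  m = 0111 → c = 1001101, weight = 4.
  m = 1111 → c = 1010101, weight = 4.
Tally weights:
  weight 0: 1 codewords.
  weight 1: 1 codewords.
  weight 2: 2 codewords.
  weight 3: 2 codewords.
  weight 4: 5 codewords.
  weight 5: 5 codewords.
Minimum distance d = smallest w > 0 with A_w > 0 = 1.
Sanity: Σ A_w = 16 = 2^4 = 16 ✓.


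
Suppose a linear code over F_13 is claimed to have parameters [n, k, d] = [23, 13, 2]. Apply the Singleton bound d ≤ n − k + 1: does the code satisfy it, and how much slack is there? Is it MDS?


Singleton RHS = n − k + 1 = 11, slack = 9, bound satisfied, not MDS.

Singleton bound: d ≤ n − k + 1.
Here n = 23, k = 13, so n − k + 1 = 11.
Given d = 2, check d ≤ 11: YES.
Slack = (n − k + 1) − d = 9.
The code is NOT MDS (slack = 9 > 0).
Description: the claimed parameters are [23, 13, 2]_13; such a code would be non-MDS.


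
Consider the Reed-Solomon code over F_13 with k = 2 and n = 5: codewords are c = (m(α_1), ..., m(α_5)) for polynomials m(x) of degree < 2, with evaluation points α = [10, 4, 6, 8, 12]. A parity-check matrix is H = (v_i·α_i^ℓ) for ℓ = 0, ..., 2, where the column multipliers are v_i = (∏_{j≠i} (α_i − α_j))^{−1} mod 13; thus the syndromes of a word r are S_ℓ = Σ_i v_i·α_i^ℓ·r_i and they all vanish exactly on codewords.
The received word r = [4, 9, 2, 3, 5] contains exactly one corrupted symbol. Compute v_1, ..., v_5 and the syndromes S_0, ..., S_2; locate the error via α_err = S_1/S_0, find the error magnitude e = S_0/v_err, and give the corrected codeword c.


S = (3, 12, 9), error at position 2, error magnitude e = 8, c = [4, 1, 2, 3, 5].

Step 1: column multipliers v_i = (∏_{j≠i}(α_i − α_j))^{−1} mod 13.
  i = 1 (α = 10): (10−4)(10−6)(10−8)(10−12) = 6·4·2·(−2) = −96 ≡ 8, so v_1 = 8^{−1} = 5 (mod 13).
  i = 2 (α = 4): (4−10)(4−6)(4−8)(4−12) = (−6)·(−2)·(−4)·(−8) = 384 ≡ 7, so v_2 = 7^{−1} = 2 (mod 13).
  i = 3 (α = 6): (6−10)(6−4)(6−8)(6−12) = (−4)·2·(−2)·(−6) = −96 ≡ 8, so v_3 = 8^{−1} = 5 (mod 13).
  i = 4 (α = 8): (8−10)(8−4)(8−6)(8−12) = (−2)·4·2·(−4) = 64 ≡ 12, so v_4 = 12^{−1} = 12 (mod 13).
  i = 5 (α = 12): (12−10)(12−4)(12−6)(12−8) = 2·8·6·4 = 384 ≡ 7, so v_5 = 7^{−1} = 2 (mod 13).
  v = [5, 2, 5, 12, 2].
Step 2: syndromes of r = [4, 9, 2, 3, 5] (all sums mod 13).
  S_0 = Σ v_i r_i = 5·4 + 2·9 + 5·2 + 12·3 + 2·5 = 94 ≡ 3.
  S_1 = Σ v_i α_i r_i = 5·10·4 + 2·4·9 + 5·6·2 + 12·8·3 + 2·12·5 = 740 ≡ 12.
  α_i^2 mod 13 = [9, 3, 10, 12, 1].
  S_2 = Σ v_i α_i^2 r_i = 5·9·4 + 2·3·9 + 5·10·2 + 12·12·3 + 2·1·5 = 776 ≡ 9.
  S = (3, 12, 9) ≠ 0, so r is not a codeword (an error is present).
Step 3: locate the error. For a single error e at position i, S_ℓ = v_i·e·α_i^ℓ, so α_err = S_1/S_0.
  S_0^{−1} = 3^{−1} = 9 (mod 13), so α_err = 12·9 = 108 ≡ 4 = α_2. Error position i = 2.
  Consistency check: S_2/S_1 = 9·12 = 108 ≡ 4 = α_err ✓ (single-error assumption holds).
Step 4: error magnitude e = S_0/v_2 = S_0·∏_{j≠2}(α_2 − α_j) = 3·7 = 21 ≡ 8 (mod 13).
Step 5: correct position 2: c_2 = r_2 − e = 9 − 8 ≡ 1 (mod 13). Hence c = [4, 1, 2, 3, 5].
  Check: interpolating c through the α_i gives m(x) = 12 + 7·x (degree < 2) with m(α_i) = c_i for every i, so c is indeed a codeword.


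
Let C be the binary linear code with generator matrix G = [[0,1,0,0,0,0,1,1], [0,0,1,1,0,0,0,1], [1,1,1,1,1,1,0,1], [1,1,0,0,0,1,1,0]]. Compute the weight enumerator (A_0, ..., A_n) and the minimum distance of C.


Weight distribution: A_0 = 1, A_2 = 1, A_3 = 4, A_4 = 5, A_5 = 2, A_6 = 1, A_7 = 2. Minimum distance d = 2.

Enumerate all 2^4 = 16 messages m ∈ F_2^4.
For each, compute codeword c = mG in F_2^8, then tally its weight.
  m = 0000 → c = 00000000, weight = 0.
  m = 1000 → c = 01000011, weight = 3.
  m = 0100 → c = 00110001, weight = 3.
  m = 1100 → c = 01110010, weight = 4.
  m = 0010 → c = 11111101, weight = 7.
  m = 1010 → c = 10111110, weight = 6.
  m = 0110 → c = 11001100, weight = 4.
  m = 1110 → c = 10001111, weight = 5.
  m = 0001 → c = 11000110, weight = 4.
  m = 1001 → c = 10000101, weight = 3.
  m = 0101 → c = 11110111, weight = 7.
  m = 1101 → c = 10110100, weight = 4.
  m = 0011 → c = 00111011, weight = 5.
  m = 1011 → c = 01111000, weight = 4.
  m = 0111 → c = 00001010, weight = 2.
  m = 1111 → c = 01001001, weight = 3.
Tally weights:
  weight 0: 1 codewords.
  weight 2: 1 codewords.
  weight 3: 4 codewords.
  weight 4: 5 codewords.
  weight 5: 2 codewords.
  weight 6: 1 codewords.
  weight 7: 2 codewords.
Minimum distance d = smallest w > 0 with A_w > 0 = 2.
Sanity: Σ A_w = 16 = 2^4 = 16 ✓.


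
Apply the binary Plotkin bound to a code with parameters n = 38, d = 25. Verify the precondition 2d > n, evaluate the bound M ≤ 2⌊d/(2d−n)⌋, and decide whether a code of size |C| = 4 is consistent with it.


Plotkin bound M ≤ 4; given |C| = 4 ≤ bound (satisfied).

Check applicability: 2d = 50, n = 38.
2d − n = 12 > 0, so Plotkin applies.
Compute d/(2d−n) = 25/12 ≈ 2.0833.
⌊d/(2d−n)⌋ = 2.
Plotkin bound: M ≤ 2·2 = 4.
Given |C| = 4, check: satisfied.
This |C| is at the Plotkin bound.


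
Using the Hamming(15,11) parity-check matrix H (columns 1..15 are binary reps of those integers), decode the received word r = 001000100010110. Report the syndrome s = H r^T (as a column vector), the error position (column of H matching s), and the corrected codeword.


s = (1, 1, 0, 0)^T, error position = 12, corrected codeword c = 001000100011110

Compute s = H r^T mod 2 one row at a time:
  s_1 = 0 + 0 + 0 + 1 + 0 + 1 + 1 + 0 = 3 ≡ 1 (mod 2).
  s_2 = 0 + 0 + 0 + 1 + 0 + 1 + 1 + 0 = 3 ≡ 1 (mod 2).
  s_3 = 0 + 1 + 0 + 1 + 0 + 1 + 1 + 0 = 4 ≡ 0 (mod 2).
  s_4 = 0 + 1 + 0 + 1 + 0 + 1 + 1 + 0 = 4 ≡ 0 (mod 2).
s = (1, 1, 0, 0)^T — this equals column 12 of H (binary 1100), so error is at position 12.
Correct: flip bit 12 of r = 001000100010110 to get c = 001000100011110.


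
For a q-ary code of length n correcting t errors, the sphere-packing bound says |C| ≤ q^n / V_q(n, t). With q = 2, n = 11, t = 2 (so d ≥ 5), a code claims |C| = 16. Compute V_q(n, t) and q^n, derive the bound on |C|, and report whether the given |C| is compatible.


V_q(n, t) = 67, q^n = 2048, Hamming bound = 30, |C| = 16 ≤ bound (satisfied).

Step 1: Compute V_q(n, t) = Σ_{j=0}^2 C(n, j) (q−1)^j.
  j = 0: C(11,0)·(1)^0 = 1·1 = 1.
  j = 1: C(11,1)·(1)^1 = 11·1 = 11.
  j = 2: C(11,2)·(1)^2 = 55·1 = 55.
  V_q(n, t) = 1 + 11 + 55 = 67.
Step 2: q^n = 2^11 = 2048.
Step 3: Hamming bound ⌊q^n / V_q(n,t)⌋ = ⌊2048/67⌋ = 30.
Step 4: Compare |C| = 16 to 30: satisfied.
The claimed |C| lies below the Hamming bound.


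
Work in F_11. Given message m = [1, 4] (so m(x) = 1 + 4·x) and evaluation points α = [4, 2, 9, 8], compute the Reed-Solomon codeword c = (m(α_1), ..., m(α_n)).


c = [6, 9, 4, 0]

Message polynomial: m(x) = 1 + 4·x (mod 11).
For each evaluation point α_i, compute m(α_i) mod 11:
  α_1 = 4: Horner steps 4 → 6, so m(4) = 6.
  α_2 = 2: Horner steps 4 → 9, so m(2) = 9.
  α_3 = 9: Horner steps 4 → 4, so m(9) = 4.
  α_4 = 8: Horner steps 4 → 0, so m(8) = 0.
Codeword c = [6, 9, 4, 0] ∈ F_11^4.


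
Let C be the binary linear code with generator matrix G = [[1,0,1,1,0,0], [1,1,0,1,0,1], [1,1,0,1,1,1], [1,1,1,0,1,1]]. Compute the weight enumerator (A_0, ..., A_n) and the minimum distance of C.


Weight distribution: A_0 = 1, A_1 = 2, A_2 = 2, A_3 = 4, A_4 = 5, A_5 = 2. Minimum distance d = 1.

Enumerate all 2^4 = 16 messages m ∈ F_2^4.
For each, compute codeword c = mG in F_2^6, then tally its weight.
  m = 0000 → c = 000000, weight = 0.
  m = 1000 → c = 101100, weight = 3.
  m = 0100 → c = 110101, weight = 4.
  m = 1100 → c = 011001, weight = 3.
  m = 0010 → c = 110111, weight = 5.
  m = 1010 → c = 011011, weight = 4.
  m = 0110 → c = 000010, weight = 1.
  m = 1110 → c = 101110, weight = 4.
  m = 0001 → c = 111011, weight = 5.
  m = 1001 → c = 010111, weight = 4.
  m = 0101 → c = 001110, weight = 3.
  m = 1101 → c = 100010, weight = 2.
  m = 0011 → c = 001100, weight = 2.
  m = 1011 → c = 100000, weight = 1.
  m = 0111 → c = 111001, weight = 4.
  m = 1111 → c = 010101, weight = 3.
Tally weights:
  weight 0: 1 codewords.
  weight 1: 2 codewords.
  weight 2: 2 codewords.
  weight 3: 4 codewords.
  weight 4: 5 codewords.
  weight 5: 2 codewords.
Minimum distance d = smallest w > 0 with A_w > 0 = 1.
Sanity: Σ A_w = 16 = 2^4 = 16 ✓.


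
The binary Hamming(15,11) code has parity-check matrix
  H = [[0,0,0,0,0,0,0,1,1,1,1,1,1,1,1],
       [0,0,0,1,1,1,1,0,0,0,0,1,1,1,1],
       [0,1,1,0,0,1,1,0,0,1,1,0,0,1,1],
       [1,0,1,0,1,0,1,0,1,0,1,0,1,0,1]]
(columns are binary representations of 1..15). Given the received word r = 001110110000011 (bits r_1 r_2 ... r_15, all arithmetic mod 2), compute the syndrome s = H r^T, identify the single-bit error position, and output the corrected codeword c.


s = (1, 1, 0, 0)^T, error position = 12, corrected codeword c = 001110110001011

Compute s = H r^T mod 2 one row at a time:
  s_1 = 1 + 0 + 0 + 0 + 0 + 0 + 1 + 1 = 3 ≡ 1 (mod 2).
  s_2 = 1 + 1 + 0 + 1 + 0 + 0 + 1 + 1 = 5 ≡ 1 (mod 2).
  s_3 = 0 + 1 + 0 + 1 + 0 + 0 + 1 + 1 = 4 ≡ 0 (mod 2).
  s_4 = 0 + 1 + 1 + 1 + 0 + 0 + 0 + 1 = 4 ≡ 0 (mod 2).
s = (1, 1, 0, 0)^T — this equals column 12 of H (binary 1100), so error is at position 12.
Correct: flip bit 12 of r = 001110110000011 to get c = 001110110001011.


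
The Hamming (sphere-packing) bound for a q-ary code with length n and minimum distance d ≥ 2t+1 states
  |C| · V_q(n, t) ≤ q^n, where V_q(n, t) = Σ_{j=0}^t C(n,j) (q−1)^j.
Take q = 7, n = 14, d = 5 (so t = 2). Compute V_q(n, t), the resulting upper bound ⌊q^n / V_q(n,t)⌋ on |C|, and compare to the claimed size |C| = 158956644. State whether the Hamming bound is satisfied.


V_q(n, t) = 3361, q^n = 678223072849, Hamming bound = 201792047, |C| = 158956644 ≤ bound (satisfied).

Step 1: Compute V_q(n, t) = Σ_{j=0}^2 C(n, j) (q−1)^j.
  j = 0: C(14,0)·(6)^0 = 1·1 = 1.
  j = 1: C(14,1)·(6)^1 = 14·6 = 84.
  j = 2: C(14,2)·(6)^2 = 91·36 = 3276.
  V_q(n, t) = 1 + 84 + 3276 = 3361.
Step 2: q^n = 7^14 = 678223072849.
Step 3: Hamming bound ⌊q^n / V_q(n,t)⌋ = ⌊678223072849/3361⌋ = 201792047.
Step 4: Compare |C| = 158956644 to 201792047: satisfied.
The claimed |C| lies below the Hamming bound.


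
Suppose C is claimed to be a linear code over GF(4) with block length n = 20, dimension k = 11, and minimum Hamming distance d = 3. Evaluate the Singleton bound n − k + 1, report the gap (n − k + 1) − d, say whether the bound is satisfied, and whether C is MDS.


Singleton RHS = n − k + 1 = 10, slack = 7, bound satisfied, not MDS.

Singleton bound: d ≤ n − k + 1.
Here n = 20, k = 11, so n − k + 1 = 10.
Given d = 3, check d ≤ 10: YES.
Slack = (n − k + 1) − d = 7.
The code is NOT MDS (slack = 7 > 0).
Description: the claimed parameters are [20, 11, 3]_4; such a code would be non-MDS.


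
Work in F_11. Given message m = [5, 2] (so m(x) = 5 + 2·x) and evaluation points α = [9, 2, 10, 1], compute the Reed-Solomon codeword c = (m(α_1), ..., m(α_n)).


c = [1, 9, 3, 7]

Message polynomial: m(x) = 5 + 2·x (mod 11).
For each evaluation point α_i, compute m(α_i) mod 11:
  α_1 = 9: Horner steps 2 → 1, so m(9) = 1.
  α_2 = 2: Horner steps 2 → 9, so m(2) = 9.
  α_3 = 10: Horner steps 2 → 3, so m(10) = 3.
  α_4 = 1: Horner steps 2 → 7, so m(1) = 7.
Codeword c = [1, 9, 3, 7] ∈ F_11^4.


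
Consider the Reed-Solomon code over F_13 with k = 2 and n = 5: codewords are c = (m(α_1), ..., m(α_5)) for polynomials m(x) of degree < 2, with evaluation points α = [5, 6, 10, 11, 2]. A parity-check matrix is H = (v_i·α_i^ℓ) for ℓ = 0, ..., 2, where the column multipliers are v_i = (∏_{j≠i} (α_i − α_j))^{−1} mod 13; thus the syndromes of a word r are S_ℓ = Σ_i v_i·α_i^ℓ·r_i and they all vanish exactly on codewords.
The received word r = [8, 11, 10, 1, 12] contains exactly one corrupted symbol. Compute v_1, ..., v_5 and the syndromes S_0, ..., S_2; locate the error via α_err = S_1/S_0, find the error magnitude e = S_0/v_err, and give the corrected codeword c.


S = (4, 5, 3), error at position 4, error magnitude e = 1, c = [8, 11, 10, 0, 12].

Step 1: column multipliers v_i = (∏_{j≠i}(α_i − α_j))^{−1} mod 13.
  i = 1 (α = 5): (5−6)(5−10)(5−11)(5−2) = (−1)·(−5)·(−6)·3 = −90 ≡ 1, so v_1 = 1^{−1} = 1 (mod 13).
  i = 2 (α = 6): (6−5)(6−10)(6−11)(6−2) = 1·(−4)·(−5)·4 = 80 ≡ 2, so v_2 = 2^{−1} = 7 (mod 13).
  i = 3 (α = 10): (10−5)(10−6)(10−11)(10−2) = 5·4·(−1)·8 = −160 ≡ 9, so v_3 = 9^{−1} = 3 (mod 13).
  i = 4 (α = 11): (11−5)(11−6)(11−10)(11−2) = 6·5·1·9 = 270 ≡ 10, so v_4 = 10^{−1} = 4 (mod 13).
  i = 5 (α = 2): (2−5)(2−6)(2−10)(2−11) = (−3)·(−4)·(−8)·(−9) = 864 ≡ 6, so v_5 = 6^{−1} = 11 (mod 13).
  v = [1, 7, 3, 4, 11].
Step 2: syndromes of r = [8, 11, 10, 1, 12] (all sums mod 13).
  S_0 = Σ v_i r_i = 1·8 + 7·11 + 3·10 + 4·1 + 11·12 = 251 ≡ 4.
  S_1 = Σ v_i α_i r_i = 1·5·8 + 7·6·11 + 3·10·10 + 4·11·1 + 11·2·12 = 1110 ≡ 5.
  α_i^2 mod 13 = [12, 10, 9, 4, 4].
  S_2 = Σ v_i α_i^2 r_i = 1·12·8 + 7·10·11 + 3·9·10 + 4·4·1 + 11·4·12 = 1680 ≡ 3.
  S = (4, 5, 3) ≠ 0, so r is not a codeword (an error is present).
Step 3: locate the error. For a single error e at position i, S_ℓ = v_i·e·α_i^ℓ, so α_err = S_1/S_0.
  S_0^{−1} = 4^{−1} = 10 (mod 13), so α_err = 5·10 = 50 ≡ 11 = α_4. Error position i = 4.
  Consistency check: S_2/S_1 = 3·8 = 24 ≡ 11 = α_err ✓ (single-error assumption holds).
Step 4: error magnitude e = S_0/v_4 = S_0·∏_{j≠4}(α_4 − α_j) = 4·10 = 40 ≡ 1 (mod 13).
Step 5: correct position 4: c_4 = r_4 − e = 1 − 1 ≡ 0 (mod 13). Hence c = [8, 11, 10, 0, 12].
  Check: interpolating c through the α_i gives m(x) = 6 + 3·x (degree < 2) with m(α_i) = c_i for every i, so c is indeed a codeword.


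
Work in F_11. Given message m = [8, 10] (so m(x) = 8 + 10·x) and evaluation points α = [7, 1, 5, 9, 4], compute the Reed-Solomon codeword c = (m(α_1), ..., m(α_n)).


c = [1, 7, 3, 10, 4]

Message polynomial: m(x) = 8 + 10·x (mod 11).
For each evaluation point α_i, compute m(α_i) mod 11:
  α_1 = 7: Horner steps 10 → 1, so m(7) = 1.
  α_2 = 1: Horner steps 10 → 7, so m(1) = 7.
  α_3 = 5: Horner steps 10 → 3, so m(5) = 3.
  α_4 = 9: Horner steps 10 → 10, so m(9) = 10.
  α_5 = 4: Horner steps 10 → 4, so m(4) = 4.
Codeword c = [1, 7, 3, 10, 4] ∈ F_11^5.
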